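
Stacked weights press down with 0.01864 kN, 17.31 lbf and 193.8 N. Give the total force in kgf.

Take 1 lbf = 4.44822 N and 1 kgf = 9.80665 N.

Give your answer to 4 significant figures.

0.01864 kN × 1000 → 18.64 N
17.31 lbf × 4.44822 → 76.9987 N
193.8 N (already N)
Total: 18.64 + 76.9987 + 193.8 = 289.439 N
In kgf: 289.439 / 9.80665 = 29.5146 kgf

29.51 kgf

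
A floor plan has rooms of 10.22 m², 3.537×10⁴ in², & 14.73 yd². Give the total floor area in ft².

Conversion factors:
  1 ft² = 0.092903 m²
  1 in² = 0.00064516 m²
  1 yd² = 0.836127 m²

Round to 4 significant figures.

10.22 m² (already m²)
3.537×10⁴ in² × 0.00064516 = 22.8193 m²
14.73 yd² × 0.836127 = 12.3162 m²
Total: 10.22 + 22.8193 + 12.3162 = 45.3555 m²
In ft²: 45.3555 / 0.092903 = 488.203 ft²

488.2 ft²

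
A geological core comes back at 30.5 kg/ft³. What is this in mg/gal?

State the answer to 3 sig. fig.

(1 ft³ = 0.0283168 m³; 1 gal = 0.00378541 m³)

4.08×10⁶ mg/gal

30.5 kg/ft³ ÷ 0.0283168 m³/ft³ = 1077.1 kg/m³
1077.1 kg/m³ ÷ 10⁻⁶ kg/mg × 0.00378541 m³/gal = 4.07727×10⁶ mg/gal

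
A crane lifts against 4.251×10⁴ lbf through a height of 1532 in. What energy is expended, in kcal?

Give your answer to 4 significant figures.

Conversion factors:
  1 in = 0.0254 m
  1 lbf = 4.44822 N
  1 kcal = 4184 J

4.251×10⁴ lbf × 4.44822 → 189094 N
1532 in × 0.0254 → 38.9128 m
W = F × d = 189094 N × 38.9128 m = 7.35818×10⁶ J
7.35818×10⁶ J ÷ (4184 J/kcal) = 1758.65 kcal

1759 kcal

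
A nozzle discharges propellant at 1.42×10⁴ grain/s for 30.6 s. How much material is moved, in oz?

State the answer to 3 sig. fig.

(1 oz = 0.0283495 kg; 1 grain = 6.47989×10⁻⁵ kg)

1.42×10⁴ grain/s → 0.920144 kg/s
m = ṁ × t = 0.920144 × 30.6 = 28.1564 kg
In oz: 28.1564 / 0.0283495 = 993.189 oz

993 oz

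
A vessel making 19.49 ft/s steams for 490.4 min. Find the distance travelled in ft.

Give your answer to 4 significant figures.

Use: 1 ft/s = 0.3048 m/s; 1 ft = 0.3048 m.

5.735×10⁵ ft

19.49 ft/s × 0.3048 = 5.94055 m/s
490.4 min × 60 = 29424 s
d = v × t = 5.94055 m/s × 29424 s = 174795 m
174795 m ÷ (0.3048 m/ft) = 573474 ft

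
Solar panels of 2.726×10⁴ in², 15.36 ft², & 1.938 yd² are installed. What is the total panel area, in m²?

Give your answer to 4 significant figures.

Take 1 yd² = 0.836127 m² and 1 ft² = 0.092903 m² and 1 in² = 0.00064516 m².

20.63 m²

2.726×10⁴ in² × 0.00064516 → 17.5871 m²
15.36 ft² × 0.092903 → 1.42699 m²
1.938 yd² × 0.836127 → 1.62041 m²
Total: 17.5871 + 1.42699 + 1.62041 = 20.6345 m²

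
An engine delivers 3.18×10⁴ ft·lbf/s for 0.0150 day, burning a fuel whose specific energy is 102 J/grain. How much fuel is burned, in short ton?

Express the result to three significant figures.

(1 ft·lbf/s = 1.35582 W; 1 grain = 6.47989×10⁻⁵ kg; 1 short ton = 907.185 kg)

3.18×10⁴ ft·lbf/s → 43115.1 W
0.0150 day → 1296 s
E = P × t = 43115.1 × 1296 = 5.58772×10⁷ J
102 J/grain → 1.5741×10⁶ J/kg
m = E / e_s = 5.58772×10⁷ / 1.5741×10⁶ = 35.4979 kg
In short ton: 35.4979 / 907.185 = 0.0391297 short ton

0.0391 short ton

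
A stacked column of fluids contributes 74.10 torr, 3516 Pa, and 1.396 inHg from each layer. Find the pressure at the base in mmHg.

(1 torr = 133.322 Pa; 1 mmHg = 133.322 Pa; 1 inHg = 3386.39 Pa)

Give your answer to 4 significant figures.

74.10 torr × 133.322 → 9879.16 Pa
3516 Pa (already Pa)
1.396 inHg × 3386.39 → 4727.4 Pa
Total: 9879.16 + 3516 + 4727.4 = 18122.6 Pa
In mmHg: 18122.6 / 133.322 = 135.931 mmHg

135.9 mmHg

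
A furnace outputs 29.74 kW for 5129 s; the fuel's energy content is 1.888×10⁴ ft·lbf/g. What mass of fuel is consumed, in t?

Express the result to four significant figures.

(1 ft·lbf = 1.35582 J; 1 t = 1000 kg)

0.005959 t

29.74 kW → 29740 W
E = P × t = 29740 × 5129 = 1.52536×10⁸ J
1.888×10⁴ ft·lbf/g → 2.55979×10⁷ J/kg
m = E / e_s = 1.52536×10⁸ / 2.55979×10⁷ = 5.95893 kg
In t: 5.95893 / 1000 = 0.00595893 t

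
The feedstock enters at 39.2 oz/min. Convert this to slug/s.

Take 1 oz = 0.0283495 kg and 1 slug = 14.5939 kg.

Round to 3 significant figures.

39.2 oz/min × 0.0283495 kg/oz ÷ 60 s/min = 0.0185217 kg/s
0.0185217 kg/s ÷ 14.5939 kg/slug = 0.00126914 slug/s

0.00127 slug/s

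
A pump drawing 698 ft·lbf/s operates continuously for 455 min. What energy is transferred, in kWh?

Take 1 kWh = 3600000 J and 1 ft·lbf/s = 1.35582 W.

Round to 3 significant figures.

698 ft·lbf/s × 1.35582 → 946.362 W
455 min × 60 → 27300 s
E = P × t = 946.362 W × 27300 s = 2.58357×10⁷ J
2.58357×10⁷ J ÷ (3600000 J/kWh) = 7.17658 kWh

7.18 kWh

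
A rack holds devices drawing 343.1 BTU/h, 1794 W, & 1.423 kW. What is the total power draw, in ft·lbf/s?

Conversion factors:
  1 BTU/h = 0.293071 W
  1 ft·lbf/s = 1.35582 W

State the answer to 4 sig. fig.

2447 ft·lbf/s

343.1 BTU/h × 0.293071 → 100.553 W
1794 W (already W)
1.423 kW × 1000 → 1423 W
Total: 100.553 + 1794 + 1423 = 3317.55 W
In ft·lbf/s: 3317.55 / 1.35582 = 2446.9 ft·lbf/s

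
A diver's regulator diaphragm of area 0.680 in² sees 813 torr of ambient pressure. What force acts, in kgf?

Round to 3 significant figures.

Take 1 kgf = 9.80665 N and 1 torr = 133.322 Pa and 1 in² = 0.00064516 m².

813 torr × 133.322 → 108391 Pa
0.680 in² × 0.00064516 → 4.38709×10⁻⁴ m²
F = P × A = 108391 Pa × 4.38709×10⁻⁴ m² = 47.5521 N
47.5521 N ÷ (9.80665 N/kgf) = 4.84896 kgf

4.85 kgf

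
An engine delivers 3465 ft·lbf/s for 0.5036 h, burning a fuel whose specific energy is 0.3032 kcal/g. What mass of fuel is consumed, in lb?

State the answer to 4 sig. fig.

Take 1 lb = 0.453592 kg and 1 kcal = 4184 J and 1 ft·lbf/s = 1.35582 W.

3465 ft·lbf/s → 4697.92 W
0.5036 h → 1812.96 s
E = P × t = 4697.92 × 1812.96 = 8.51714×10⁶ J
0.3032 kcal/g → 1.26859×10⁶ J/kg
m = E / e_s = 8.51714×10⁶ / 1.26859×10⁶ = 6.71386 kg
In lb: 6.71386 / 0.453592 = 14.8015 lb

14.80 lb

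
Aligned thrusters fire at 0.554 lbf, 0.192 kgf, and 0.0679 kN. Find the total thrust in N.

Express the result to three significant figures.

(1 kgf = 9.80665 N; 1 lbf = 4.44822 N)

0.554 lbf × 4.44822 = 2.46431 N
0.192 kgf × 9.80665 = 1.88288 N
0.0679 kN × 1000 = 67.9 N
Sum: 2.46431 + 1.88288 + 67.9 = 72.2472 N

72.2 N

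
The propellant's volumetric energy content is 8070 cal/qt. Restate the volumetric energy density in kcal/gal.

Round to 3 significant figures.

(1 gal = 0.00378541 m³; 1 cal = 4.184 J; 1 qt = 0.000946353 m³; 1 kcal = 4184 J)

8070 cal/qt × 4.184 J/cal ÷ 0.000946353 m³/qt = 3.56789×10⁷ J/m³
3.56789×10⁷ J/m³ ÷ 4184 J/kcal × 0.00378541 m³/gal = 32.2799 kcal/gal

32.3 kcal/gal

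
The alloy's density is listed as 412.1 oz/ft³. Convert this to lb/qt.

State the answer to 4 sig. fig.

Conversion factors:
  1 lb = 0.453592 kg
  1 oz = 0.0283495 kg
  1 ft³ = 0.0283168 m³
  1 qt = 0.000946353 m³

0.8608 lb/qt

412.1 oz/ft³ × 0.0283495 kg/oz ÷ 0.0283168 m³/ft³ = 412.576 kg/m³
412.576 kg/m³ ÷ 0.453592 kg/lb × 0.000946353 m³/qt = 0.860779 lb/qt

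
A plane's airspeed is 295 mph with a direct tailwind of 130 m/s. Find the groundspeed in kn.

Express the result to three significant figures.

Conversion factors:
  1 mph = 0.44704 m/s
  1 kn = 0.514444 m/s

509 kn

295 mph × 0.44704 = 131.877 m/s
130 m/s (already m/s)
Total: 131.877 + 130 = 261.877 m/s
In kn: 261.877 / 0.514444 = 509.049 kn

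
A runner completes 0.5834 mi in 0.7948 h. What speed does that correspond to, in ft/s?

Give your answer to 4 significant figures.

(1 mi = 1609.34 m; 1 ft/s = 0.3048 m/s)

1.077 ft/s

0.5834 mi × 1609.34 → 938.889 m
0.7948 h × 3600 → 2861.28 s
v = d / t = 938.889 m / 2861.28 s = 0.328136 m/s
0.328136 m/s ÷ (0.3048 m/s/ft/s) = 1.07656 ft/s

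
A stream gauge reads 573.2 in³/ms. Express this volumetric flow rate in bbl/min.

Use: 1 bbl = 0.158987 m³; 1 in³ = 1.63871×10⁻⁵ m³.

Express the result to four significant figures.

3545 bbl/min

573.2 in³/ms × 1.63871×10⁻⁵ m³/in³ ÷ 0.001 s/ms = 9.39309 m³/s
9.39309 m³/s ÷ 0.158987 m³/bbl × 60 s/min = 3544.85 bbl/min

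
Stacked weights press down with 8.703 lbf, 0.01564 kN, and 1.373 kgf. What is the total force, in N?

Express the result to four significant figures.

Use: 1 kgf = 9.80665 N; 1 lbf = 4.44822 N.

8.703 lbf × 4.44822 → 38.7129 N
0.01564 kN × 1000 → 15.64 N
1.373 kgf × 9.80665 → 13.4645 N
Sum: 38.7129 + 15.64 + 13.4645 = 67.8174 N

67.82 N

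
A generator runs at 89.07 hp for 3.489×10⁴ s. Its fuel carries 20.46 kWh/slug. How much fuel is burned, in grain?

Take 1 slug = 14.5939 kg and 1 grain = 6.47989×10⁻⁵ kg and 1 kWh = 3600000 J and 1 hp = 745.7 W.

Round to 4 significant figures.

89.07 hp → 66419.5 W
E = P × t = 66419.5 × 34890 = 2.31738×10⁹ J
20.46 kWh/slug → 5.04704×10⁶ J/kg
m = E / e_s = 2.31738×10⁹ / 5.04704×10⁶ = 459.156 kg
In grain: 459.156 / 6.47989×10⁻⁵ = 7.08586×10⁶ grain

7.086×10⁶ grain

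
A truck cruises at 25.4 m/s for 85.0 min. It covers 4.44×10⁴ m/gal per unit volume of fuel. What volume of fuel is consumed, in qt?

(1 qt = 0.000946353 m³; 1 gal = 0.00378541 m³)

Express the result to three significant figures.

85.0 min → 5100 s
d = v × t = 25.4 × 5100 = 129540 m
4.44×10⁴ m/gal → 1.17292×10⁷ m/m³
V = d / (distance per unit fuel) = 129540 / 1.17292×10⁷ = 0.0110442 m³
In qt: 0.0110442 / 0.000946353 = 11.6703 qt

11.7 qt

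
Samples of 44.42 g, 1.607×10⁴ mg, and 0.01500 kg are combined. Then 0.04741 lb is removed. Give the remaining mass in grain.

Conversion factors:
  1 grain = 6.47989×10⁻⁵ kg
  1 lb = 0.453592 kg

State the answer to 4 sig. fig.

833.1 grain

44.42 g × 0.001 = 0.04442 kg
1.607×10⁴ mg × 10⁻⁶ = 0.01607 kg
0.01500 kg (already kg)
0.04741 lb × 0.453592 = 0.0215048 kg
Net: 0.04442 + 0.01607 + 0.015 − 0.0215048 = 0.0539852 kg
In grain: 0.0539852 / 6.47989×10⁻⁵ = 833.119 grain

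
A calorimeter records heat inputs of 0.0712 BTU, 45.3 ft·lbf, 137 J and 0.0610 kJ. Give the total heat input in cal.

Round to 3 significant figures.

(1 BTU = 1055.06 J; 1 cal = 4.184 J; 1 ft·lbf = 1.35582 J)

80.0 cal

0.0712 BTU × 1055.06 = 75.1203 J
45.3 ft·lbf × 1.35582 = 61.4186 J
137 J (already J)
0.0610 kJ × 1000 = 61 J
Combined: 75.1203 + 61.4186 + 137 + 61 = 334.539 J
In cal: 334.539 / 4.184 = 79.9567 cal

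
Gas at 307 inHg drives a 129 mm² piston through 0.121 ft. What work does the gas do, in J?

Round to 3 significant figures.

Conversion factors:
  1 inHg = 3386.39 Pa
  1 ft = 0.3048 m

4.95 J

307 inHg → 1.03962×10⁶ Pa
129 mm² → 1.29×10⁻⁴ m²
F = P × A = 1.03962×10⁶ × 1.29×10⁻⁴ = 134.111 N
0.121 ft → 0.0368808 m
W = F × d = 134.111 × 0.0368808 = 4.94612 J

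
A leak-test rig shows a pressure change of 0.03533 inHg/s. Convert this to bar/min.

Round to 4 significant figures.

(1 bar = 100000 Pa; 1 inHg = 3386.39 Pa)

0.07178 bar/min

0.03533 inHg/s × 3386.39 Pa/inHg = 119.641 Pa/s
119.641 Pa/s ÷ 100000 Pa/bar × 60 s/min = 0.0717846 bar/min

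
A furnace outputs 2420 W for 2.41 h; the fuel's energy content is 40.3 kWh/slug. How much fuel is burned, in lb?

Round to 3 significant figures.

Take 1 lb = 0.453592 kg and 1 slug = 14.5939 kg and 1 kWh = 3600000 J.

4.66 lb

2.41 h → 8676 s
E = P × t = 2420 × 8676 = 2.09959×10⁷ J
40.3 kWh/slug → 9.94114×10⁶ J/kg
m = E / e_s = 2.09959×10⁷ / 9.94114×10⁶ = 2.11202 kg
In lb: 2.11202 / 0.453592 = 4.65621 lb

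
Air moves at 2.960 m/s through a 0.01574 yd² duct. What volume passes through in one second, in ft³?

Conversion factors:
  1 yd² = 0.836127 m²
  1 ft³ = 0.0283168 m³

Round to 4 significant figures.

1.376 ft³

0.01574 yd² × 0.836127 → 0.0131606 m²
V = v × A × t = 2.96 m/s × 0.0131606 m² × 1 s = 0.0389554 m³
0.0389554 m³ ÷ (0.0283168 m³/ft³) = 1.3757 ft³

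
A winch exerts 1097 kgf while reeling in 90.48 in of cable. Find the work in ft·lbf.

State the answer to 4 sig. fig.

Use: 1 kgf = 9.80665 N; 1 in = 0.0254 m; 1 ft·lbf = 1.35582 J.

1097 kgf × 9.80665 = 10757.9 N
90.48 in × 0.0254 = 2.29819 m
W = F × d = 10757.9 N × 2.29819 m = 24723.7 J
24723.7 J ÷ (1.35582 J/ft·lbf) = 18235.2 ft·lbf

1.824×10⁴ ft·lbf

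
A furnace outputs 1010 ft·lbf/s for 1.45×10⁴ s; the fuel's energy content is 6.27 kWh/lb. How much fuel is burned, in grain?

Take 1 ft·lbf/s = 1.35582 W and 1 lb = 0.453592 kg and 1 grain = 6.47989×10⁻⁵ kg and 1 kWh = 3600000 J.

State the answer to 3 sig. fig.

6160 grain

1010 ft·lbf/s → 1369.38 W
E = P × t = 1369.38 × 14500 = 1.9856×10⁷ J
6.27 kWh/lb → 4.97628×10⁷ J/kg
m = E / e_s = 1.9856×10⁷ / 4.97628×10⁷ = 0.399013 kg
In grain: 0.399013 / 6.47989×10⁻⁵ = 6157.71 grain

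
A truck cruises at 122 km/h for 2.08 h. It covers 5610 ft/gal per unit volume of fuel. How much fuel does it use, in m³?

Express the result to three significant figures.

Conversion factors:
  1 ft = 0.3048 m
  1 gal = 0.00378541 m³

122 km/h → 33.8889 m/s
2.08 h → 7488 s
d = v × t = 33.8889 × 7488 = 253760 m
5610 ft/gal → 451715 m/m³
V = d / (distance per unit fuel) = 253760 / 451715 = 0.56177 m³

0.562 m³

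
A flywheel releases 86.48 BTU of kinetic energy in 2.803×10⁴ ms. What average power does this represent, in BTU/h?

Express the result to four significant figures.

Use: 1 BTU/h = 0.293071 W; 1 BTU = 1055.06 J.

1.111×10⁴ BTU/h

86.48 BTU × 1055.06 → 91241.6 J
2.803×10⁴ ms × 0.001 → 28.03 s
P = E / t = 91241.6 J / 28.03 s = 3255.14 W
3255.14 W ÷ (0.293071 W/BTU/h) = 11107 BTU/h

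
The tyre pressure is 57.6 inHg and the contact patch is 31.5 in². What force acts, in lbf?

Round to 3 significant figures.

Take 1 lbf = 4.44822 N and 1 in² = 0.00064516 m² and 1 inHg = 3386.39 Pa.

891 lbf

57.6 inHg × 3386.39 = 195056 Pa
31.5 in² × 0.00064516 = 0.0203225 m²
F = P × A = 195056 Pa × 0.0203225 m² = 3964.03 N
3964.03 N ÷ (4.44822 N/lbf) = 891.15 lbf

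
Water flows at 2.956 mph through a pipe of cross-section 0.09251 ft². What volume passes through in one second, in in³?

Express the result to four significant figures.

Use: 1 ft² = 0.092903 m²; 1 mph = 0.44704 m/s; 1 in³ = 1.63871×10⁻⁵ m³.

2.956 mph × 0.44704 = 1.32145 m/s
0.09251 ft² × 0.092903 = 0.00859446 m²
V = v × A × t = 1.32145 m/s × 0.00859446 m² × 1 s = 0.0113571 m³
0.0113571 m³ ÷ (1.63871×10⁻⁵ m³/in³) = 693.051 in³

693.1 in³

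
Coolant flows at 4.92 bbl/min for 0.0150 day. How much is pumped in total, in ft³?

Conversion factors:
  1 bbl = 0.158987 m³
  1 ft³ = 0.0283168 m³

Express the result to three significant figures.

4.92 bbl/min → 0.0130369 m³/s
0.0150 day → 1296 s
V = Q × t = 0.0130369 × 1296 = 16.8958 m³
In ft³: 16.8958 / 0.0283168 = 596.671 ft³

597 ft³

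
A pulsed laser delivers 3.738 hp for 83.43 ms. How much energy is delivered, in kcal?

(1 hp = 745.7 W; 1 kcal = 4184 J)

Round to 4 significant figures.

3.738 hp × 745.7 → 2787.43 W
83.43 ms × 0.001 → 0.08343 s
E = P × t = 2787.43 W × 0.08343 s = 232.555 J
232.555 J ÷ (4184 J/kcal) = 0.055582 kcal

0.05558 kcal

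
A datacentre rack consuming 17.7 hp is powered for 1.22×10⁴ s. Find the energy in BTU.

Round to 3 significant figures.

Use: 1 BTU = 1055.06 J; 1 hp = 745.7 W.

1.53×10⁵ BTU

17.7 hp × 745.7 = 13198.9 W
E = P × t = 13198.9 W × 12200 s = 1.61027×10⁸ J
1.61027×10⁸ J ÷ (1055.06 J/BTU) = 152624 BTU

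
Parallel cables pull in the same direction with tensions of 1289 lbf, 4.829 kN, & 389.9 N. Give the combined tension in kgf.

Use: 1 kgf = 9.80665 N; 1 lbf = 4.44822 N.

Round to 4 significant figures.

1117 kgf

1289 lbf × 4.44822 → 5733.76 N
4.829 kN × 1000 → 4829 N
389.9 N (already N)
Total: 5733.76 + 4829 + 389.9 = 10952.7 N
In kgf: 10952.7 / 9.80665 = 1116.86 kgf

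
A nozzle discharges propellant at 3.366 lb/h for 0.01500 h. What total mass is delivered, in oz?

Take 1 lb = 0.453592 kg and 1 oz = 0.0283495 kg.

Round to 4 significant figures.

0.8078 oz

3.366 lb/h → 4.24109×10⁻⁴ kg/s
0.01500 h → 54 s
m = ṁ × t = 4.24109×10⁻⁴ × 54 = 0.0229019 kg
In oz: 0.0229019 / 0.0283495 = 0.807841 oz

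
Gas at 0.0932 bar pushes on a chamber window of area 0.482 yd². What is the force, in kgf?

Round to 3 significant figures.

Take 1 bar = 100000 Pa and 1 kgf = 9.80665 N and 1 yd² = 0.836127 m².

383 kgf

0.0932 bar × 100000 = 9320 Pa
0.482 yd² × 0.836127 = 0.403013 m²
F = P × A = 9320 Pa × 0.403013 m² = 3756.08 N
3756.08 N ÷ (9.80665 N/kgf) = 383.014 kgf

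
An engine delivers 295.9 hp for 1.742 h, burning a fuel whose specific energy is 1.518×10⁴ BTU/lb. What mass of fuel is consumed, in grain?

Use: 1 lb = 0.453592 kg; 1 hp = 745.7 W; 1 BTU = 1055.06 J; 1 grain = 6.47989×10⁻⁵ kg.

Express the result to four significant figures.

6.048×10⁵ grain

295.9 hp → 220653 W
1.742 h → 6271.2 s
E = P × t = 220653 × 6271.2 = 1.38376×10⁹ J
1.518×10⁴ BTU/lb → 3.53088×10⁷ J/kg
m = E / e_s = 1.38376×10⁹ / 3.53088×10⁷ = 39.1902 kg
In grain: 39.1902 / 6.47989×10⁻⁵ = 604797 grain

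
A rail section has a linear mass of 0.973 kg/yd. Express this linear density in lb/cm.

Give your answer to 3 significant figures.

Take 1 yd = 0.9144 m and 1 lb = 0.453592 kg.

0.973 kg/yd ÷ 0.9144 m/yd = 1.06409 kg/m
1.06409 kg/m ÷ 0.453592 kg/lb × 0.01 m/cm = 0.0234592 lb/cm

0.0235 lb/cm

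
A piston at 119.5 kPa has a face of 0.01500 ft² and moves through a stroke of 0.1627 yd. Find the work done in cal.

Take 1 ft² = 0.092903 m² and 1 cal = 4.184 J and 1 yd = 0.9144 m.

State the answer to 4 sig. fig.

5.921 cal

119.5 kPa → 119500 Pa
0.01500 ft² → 0.00139354 m²
F = P × A = 119500 × 0.00139354 = 166.528 N
0.1627 yd → 0.148773 m
W = F × d = 166.528 × 0.148773 = 24.7749 J
In cal: 24.7749 / 4.184 = 5.92134 cal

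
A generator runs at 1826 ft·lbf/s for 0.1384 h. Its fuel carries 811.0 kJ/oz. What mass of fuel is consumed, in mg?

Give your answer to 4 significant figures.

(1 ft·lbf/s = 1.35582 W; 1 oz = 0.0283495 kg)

1826 ft·lbf/s → 2475.73 W
0.1384 h → 498.24 s
E = P × t = 2475.73 × 498.24 = 1.23351×10⁶ J
811.0 kJ/oz → 2.86072×10⁷ J/kg
m = E / e_s = 1.23351×10⁶ / 2.86072×10⁷ = 0.0431189 kg
In mg: 0.0431189 / 10⁻⁶ = 43118.9 mg

4.312×10⁴ mg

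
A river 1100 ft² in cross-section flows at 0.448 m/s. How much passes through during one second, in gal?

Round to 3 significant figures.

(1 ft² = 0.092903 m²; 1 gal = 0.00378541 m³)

1100 ft² × 0.092903 = 102.193 m²
V = v × A × t = 0.448 m/s × 102.193 m² × 1 s = 45.7825 m³
45.7825 m³ ÷ (0.00378541 m³/gal) = 12094.5 gal

1.21×10⁴ gal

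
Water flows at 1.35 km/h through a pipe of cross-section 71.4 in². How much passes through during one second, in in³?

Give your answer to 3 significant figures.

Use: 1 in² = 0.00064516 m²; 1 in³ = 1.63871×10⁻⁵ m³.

1.35 km/h × (1/3.6) → 0.375 m/s
71.4 in² × 0.00064516 → 0.0460644 m²
V = v × A × t = 0.375 m/s × 0.0460644 m² × 1 s = 0.0172741 m³
0.0172741 m³ ÷ (1.63871×10⁻⁵ m³/in³) = 1054.13 in³

1050 in³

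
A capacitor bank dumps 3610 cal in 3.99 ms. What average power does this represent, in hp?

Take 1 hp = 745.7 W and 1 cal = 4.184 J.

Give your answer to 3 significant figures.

3610 cal × 4.184 → 15104.2 J
3.99 ms × 0.001 → 0.00399 s
P = E / t = 15104.2 J / 0.00399 s = 3.78551×10⁶ W
3.78551×10⁶ W ÷ (745.7 W/hp) = 5076.45 hp

5080 hp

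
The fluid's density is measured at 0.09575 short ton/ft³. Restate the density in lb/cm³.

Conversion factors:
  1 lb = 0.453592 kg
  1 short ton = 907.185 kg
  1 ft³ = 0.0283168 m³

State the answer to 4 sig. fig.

0.006763 lb/cm³

0.09575 short ton/ft³ × 907.185 kg/short ton ÷ 0.0283168 m³/ft³ = 3067.54 kg/m³
3067.54 kg/m³ ÷ 0.453592 kg/lb × 10⁻⁶ m³/cm³ = 0.00676277 lb/cm³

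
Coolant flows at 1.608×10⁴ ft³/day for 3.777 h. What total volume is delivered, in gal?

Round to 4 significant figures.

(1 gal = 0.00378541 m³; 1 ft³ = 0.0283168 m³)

1.893×10⁴ gal

1.608×10⁴ ft³/day → 0.00527007 m³/s
3.777 h → 13597.2 s
V = Q × t = 0.00527007 × 13597.2 = 71.6582 m³
In gal: 71.6582 / 0.00378541 = 18930.1 gal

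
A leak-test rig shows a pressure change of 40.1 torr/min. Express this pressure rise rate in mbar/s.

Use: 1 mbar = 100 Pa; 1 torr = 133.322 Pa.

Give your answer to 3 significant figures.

40.1 torr/min × 133.322 Pa/torr ÷ 60 s/min = 89.1035 Pa/s
89.1035 Pa/s ÷ 100 Pa/mbar = 0.891035 mbar/s

0.891 mbar/s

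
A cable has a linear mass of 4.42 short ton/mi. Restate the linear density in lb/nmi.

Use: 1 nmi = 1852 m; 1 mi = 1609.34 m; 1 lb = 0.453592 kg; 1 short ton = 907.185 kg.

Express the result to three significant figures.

4.42 short ton/mi × 907.185 kg/short ton ÷ 1609.34 m/mi = 2.49155 kg/m
2.49155 kg/m ÷ 0.453592 kg/lb × 1852 m/nmi = 10172.9 lb/nmi

1.02×10⁴ lb/nmi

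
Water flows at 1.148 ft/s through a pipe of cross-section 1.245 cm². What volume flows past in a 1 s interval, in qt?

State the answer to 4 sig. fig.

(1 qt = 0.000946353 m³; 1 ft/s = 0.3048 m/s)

1.148 ft/s × 0.3048 → 0.34991 m/s
1.245 cm² × 0.0001 → 1.245×10⁻⁴ m²
V = v × A × t = 0.34991 m/s × 1.245×10⁻⁴ m² × 1 s = 4.35638×10⁻⁵ m³
4.35638×10⁻⁵ m³ ÷ (0.000946353 m³/qt) = 0.0460334 qt

0.04603 qt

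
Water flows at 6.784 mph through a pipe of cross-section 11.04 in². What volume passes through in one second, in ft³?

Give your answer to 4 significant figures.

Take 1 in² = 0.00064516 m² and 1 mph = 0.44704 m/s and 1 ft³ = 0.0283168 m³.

0.7628 ft³

6.784 mph × 0.44704 → 3.03272 m/s
11.04 in² × 0.00064516 → 0.00712257 m²
V = v × A × t = 3.03272 m/s × 0.00712257 m² × 1 s = 0.0216008 m³
0.0216008 m³ ÷ (0.0283168 m³/ft³) = 0.762826 ft³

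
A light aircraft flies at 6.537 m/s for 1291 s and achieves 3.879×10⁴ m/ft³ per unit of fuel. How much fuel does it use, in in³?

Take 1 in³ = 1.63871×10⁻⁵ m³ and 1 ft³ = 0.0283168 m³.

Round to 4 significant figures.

d = v × t = 6.537 × 1291 = 8439.27 m
3.879×10⁴ m/ft³ → 1.36986×10⁶ m/m³
V = d / (distance per unit fuel) = 8439.27 / 1.36986×10⁶ = 0.00616068 m³
In in³: 0.00616068 / 1.63871×10⁻⁵ = 375.947 in³

375.9 in³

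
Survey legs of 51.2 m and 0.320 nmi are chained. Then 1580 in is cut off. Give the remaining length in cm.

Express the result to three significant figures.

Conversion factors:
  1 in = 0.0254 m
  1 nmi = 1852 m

6.04×10⁴ cm

51.2 m (already m)
0.320 nmi × 1852 = 592.64 m
1580 in × 0.0254 = 40.132 m
Net: 51.2 + 592.64 − 40.132 = 603.708 m
In cm: 603.708 / 0.01 = 60370.8 cm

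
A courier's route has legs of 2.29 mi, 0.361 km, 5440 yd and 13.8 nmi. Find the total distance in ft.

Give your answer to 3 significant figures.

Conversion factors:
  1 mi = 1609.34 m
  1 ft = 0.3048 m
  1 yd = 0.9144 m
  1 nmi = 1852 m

1.13×10⁵ ft

2.29 mi × 1609.34 = 3685.39 m
0.361 km × 1000 = 361 m
5440 yd × 0.9144 = 4974.34 m
13.8 nmi × 1852 = 25557.6 m
Combined: 3685.39 + 361 + 4974.34 + 25557.6 = 34578.3 m
In ft: 34578.3 / 0.3048 = 113446 ft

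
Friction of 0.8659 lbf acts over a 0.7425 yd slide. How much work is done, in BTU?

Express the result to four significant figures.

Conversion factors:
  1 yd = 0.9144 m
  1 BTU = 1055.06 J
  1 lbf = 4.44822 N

0.002479 BTU

0.8659 lbf × 4.44822 → 3.85171 N
0.7425 yd × 0.9144 → 0.678942 m
W = F × d = 3.85171 N × 0.678942 m = 2.61509 J
2.61509 J ÷ (1055.06 J/BTU) = 0.00247862 BTU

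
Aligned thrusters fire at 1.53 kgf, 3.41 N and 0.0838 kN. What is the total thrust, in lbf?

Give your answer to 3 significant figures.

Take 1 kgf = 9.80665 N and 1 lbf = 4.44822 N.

1.53 kgf × 9.80665 → 15.0042 N
3.41 N (already N)
0.0838 kN × 1000 → 83.8 N
Combined: 15.0042 + 3.41 + 83.8 = 102.214 N
In lbf: 102.214 / 4.44822 = 22.9786 lbf

23.0 lbf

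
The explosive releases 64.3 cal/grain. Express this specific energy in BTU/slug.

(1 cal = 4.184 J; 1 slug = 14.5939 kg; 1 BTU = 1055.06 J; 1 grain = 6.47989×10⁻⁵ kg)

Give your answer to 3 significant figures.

64.3 cal/grain × 4.184 J/cal ÷ 6.47989×10⁻⁵ kg/grain = 4.15179×10⁶ J/kg
4.15179×10⁶ J/kg ÷ 1055.06 J/BTU × 14.5939 kg/slug = 57428.8 BTU/slug

5.74×10⁴ BTU/slug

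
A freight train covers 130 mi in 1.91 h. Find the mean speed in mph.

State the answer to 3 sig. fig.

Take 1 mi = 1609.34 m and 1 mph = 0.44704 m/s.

130 mi × 1609.34 = 209214 m
1.91 h × 3600 = 6876 s
v = d / t = 209214 m / 6876 s = 30.4267 m/s
30.4267 m/s ÷ (0.44704 m/s/mph) = 68.0626 mph

68.1 mph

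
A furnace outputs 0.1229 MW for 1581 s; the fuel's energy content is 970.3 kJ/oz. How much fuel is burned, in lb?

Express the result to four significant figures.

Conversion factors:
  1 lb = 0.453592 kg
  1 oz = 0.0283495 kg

12.52 lb

0.1229 MW → 122900 W
E = P × t = 122900 × 1581 = 1.94305×10⁸ J
970.3 kJ/oz → 3.42264×10⁷ J/kg
m = E / e_s = 1.94305×10⁸ / 3.42264×10⁷ = 5.67705 kg
In lb: 5.67705 / 0.453592 = 12.5158 lb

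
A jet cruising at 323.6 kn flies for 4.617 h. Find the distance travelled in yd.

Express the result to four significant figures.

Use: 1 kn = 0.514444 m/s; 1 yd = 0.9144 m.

323.6 kn × 0.514444 = 166.474 m/s
4.617 h × 3600 = 16621.2 s
d = v × t = 166.474 m/s × 16621.2 s = 2.767×10⁶ m
2.767×10⁶ m ÷ (0.9144 m/yd) = 3.02603×10⁶ yd

3.026×10⁶ yd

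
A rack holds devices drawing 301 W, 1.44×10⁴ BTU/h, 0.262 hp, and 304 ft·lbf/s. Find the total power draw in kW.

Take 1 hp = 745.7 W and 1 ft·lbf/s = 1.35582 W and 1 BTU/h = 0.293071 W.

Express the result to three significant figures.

301 W (already W)
1.44×10⁴ BTU/h × 0.293071 → 4220.22 W
0.262 hp × 745.7 → 195.373 W
304 ft·lbf/s × 1.35582 → 412.169 W
Sum: 301 + 4220.22 + 195.373 + 412.169 = 5128.76 W
In kW: 5128.76 / 1000 = 5.12876 kW

5.13 kW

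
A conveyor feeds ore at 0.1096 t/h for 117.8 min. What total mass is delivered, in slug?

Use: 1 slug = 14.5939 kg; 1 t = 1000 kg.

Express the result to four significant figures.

0.1096 t/h → 0.0304444 kg/s
117.8 min → 7068 s
m = ṁ × t = 0.0304444 × 7068 = 215.181 kg
In slug: 215.181 / 14.5939 = 14.7446 slug

14.74 slug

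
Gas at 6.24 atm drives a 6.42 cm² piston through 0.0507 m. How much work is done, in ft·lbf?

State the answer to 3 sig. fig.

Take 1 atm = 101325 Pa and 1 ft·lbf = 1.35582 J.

6.24 atm → 632268 Pa
6.42 cm² → 6.42×10⁻⁴ m²
F = P × A = 632268 × 6.42×10⁻⁴ = 405.916 N
W = F × d = 405.916 × 0.0507 = 20.5799 J
In ft·lbf: 20.5799 / 1.35582 = 15.1789 ft·lbf

15.2 ft·lbf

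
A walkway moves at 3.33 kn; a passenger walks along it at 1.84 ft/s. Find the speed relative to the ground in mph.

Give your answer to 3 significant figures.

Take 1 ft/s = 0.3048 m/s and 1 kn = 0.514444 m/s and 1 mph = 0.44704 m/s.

5.09 mph

3.33 kn × 0.514444 → 1.7131 m/s
1.84 ft/s × 0.3048 → 0.560832 m/s
Sum: 1.7131 + 0.560832 = 2.27393 m/s
In mph: 2.27393 / 0.44704 = 5.08664 mph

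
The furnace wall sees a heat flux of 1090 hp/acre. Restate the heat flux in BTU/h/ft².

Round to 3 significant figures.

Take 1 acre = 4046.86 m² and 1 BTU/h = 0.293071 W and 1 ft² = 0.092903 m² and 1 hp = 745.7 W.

1090 hp/acre × 745.7 W/hp ÷ 4046.86 m²/acre = 200.85 W/m²
200.85 W/m² ÷ 0.293071 W/BTU/h × 0.092903 m²/ft² = 63.6691 BTU/h/ft²

63.7 BTU/h/ft²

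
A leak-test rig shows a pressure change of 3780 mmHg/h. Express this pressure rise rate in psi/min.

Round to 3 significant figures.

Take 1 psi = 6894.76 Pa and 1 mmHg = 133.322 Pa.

1.22 psi/min

3780 mmHg/h × 133.322 Pa/mmHg ÷ 3600 s/h = 139.988 Pa/s
139.988 Pa/s ÷ 6894.76 Pa/psi × 60 s/min = 1.21821 psi/min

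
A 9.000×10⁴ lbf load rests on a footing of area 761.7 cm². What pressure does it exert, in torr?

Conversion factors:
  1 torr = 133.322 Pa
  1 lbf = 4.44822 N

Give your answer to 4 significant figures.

9.000×10⁴ lbf × 4.44822 → 400340 N
761.7 cm² × 0.0001 → 0.07617 m²
P = F / A = 400340 N / 0.07617 m² = 5.25588×10⁶ Pa
5.25588×10⁶ Pa ÷ (133.322 Pa/torr) = 39422.5 torr

3.942×10⁴ torr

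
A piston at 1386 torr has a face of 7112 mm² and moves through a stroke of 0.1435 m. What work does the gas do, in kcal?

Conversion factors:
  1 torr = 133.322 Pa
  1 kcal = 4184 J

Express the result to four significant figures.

0.04507 kcal

1386 torr → 184784 Pa
7112 mm² → 0.007112 m²
F = P × A = 184784 × 0.007112 = 1314.18 N
W = F × d = 1314.18 × 0.1435 = 188.585 J
In kcal: 188.585 / 4184 = 0.0450729 kcal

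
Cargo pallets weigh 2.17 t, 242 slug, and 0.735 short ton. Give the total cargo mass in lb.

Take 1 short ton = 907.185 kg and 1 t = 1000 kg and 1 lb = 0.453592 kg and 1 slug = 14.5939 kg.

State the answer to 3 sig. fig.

2.17 t × 1000 = 2170 kg
242 slug × 14.5939 = 3531.72 kg
0.735 short ton × 907.185 = 666.781 kg
Combined: 2170 + 3531.72 + 666.781 = 6368.5 kg
In lb: 6368.5 / 0.453592 = 14040.2 lb

1.40×10⁴ lb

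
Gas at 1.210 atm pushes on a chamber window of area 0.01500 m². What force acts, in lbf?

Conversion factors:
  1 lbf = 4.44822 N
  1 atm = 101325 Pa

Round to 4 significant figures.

1.210 atm × 101325 = 122603 Pa
F = P × A = 122603 Pa × 0.015 m² = 1839.04 N
1839.04 N ÷ (4.44822 N/lbf) = 413.433 lbf

413.4 lbf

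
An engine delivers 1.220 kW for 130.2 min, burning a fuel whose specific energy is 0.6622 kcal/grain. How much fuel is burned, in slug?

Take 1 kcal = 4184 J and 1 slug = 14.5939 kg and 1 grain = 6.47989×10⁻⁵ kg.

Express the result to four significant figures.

0.01527 slug

1.220 kW → 1220 W
130.2 min → 7812 s
E = P × t = 1220 × 7812 = 9.53064×10⁶ J
0.6622 kcal/grain → 4.27576×10⁷ J/kg
m = E / e_s = 9.53064×10⁶ / 4.27576×10⁷ = 0.222899 kg
In slug: 0.222899 / 14.5939 = 0.0152734 slug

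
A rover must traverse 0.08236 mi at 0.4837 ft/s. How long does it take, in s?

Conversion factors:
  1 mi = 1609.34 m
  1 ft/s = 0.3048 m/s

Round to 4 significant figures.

0.08236 mi × 1609.34 = 132.545 m
0.4837 ft/s × 0.3048 = 0.147432 m/s
t = d / v = 132.545 m / 0.147432 m/s = 899.025 s

899.0 s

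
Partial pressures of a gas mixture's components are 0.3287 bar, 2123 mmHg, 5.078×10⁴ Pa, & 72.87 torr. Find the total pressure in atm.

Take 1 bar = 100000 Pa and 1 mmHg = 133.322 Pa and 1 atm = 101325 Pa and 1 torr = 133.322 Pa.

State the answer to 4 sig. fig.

0.3287 bar × 100000 → 32870 Pa
2123 mmHg × 133.322 → 283043 Pa
5.078×10⁴ Pa (already Pa)
72.87 torr × 133.322 → 9715.17 Pa
Sum: 32870 + 283043 + 50780 + 9715.17 = 376408 Pa
In atm: 376408 / 101325 = 3.71486 atm

3.715 atm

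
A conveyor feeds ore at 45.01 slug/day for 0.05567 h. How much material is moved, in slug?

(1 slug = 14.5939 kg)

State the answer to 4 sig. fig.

45.01 slug/day → 0.00760268 kg/s
0.05567 h → 200.412 s
m = ṁ × t = 0.00760268 × 200.412 = 1.52367 kg
In slug: 1.52367 / 14.5939 = 0.104405 slug

0.1044 slug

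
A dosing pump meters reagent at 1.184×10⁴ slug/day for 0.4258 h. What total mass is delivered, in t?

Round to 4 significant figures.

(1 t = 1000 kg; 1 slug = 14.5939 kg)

3.066 t

1.184×10⁴ slug/day → 1.9999 kg/s
0.4258 h → 1532.88 s
m = ṁ × t = 1.9999 × 1532.88 = 3065.61 kg
In t: 3065.61 / 1000 = 3.06561 t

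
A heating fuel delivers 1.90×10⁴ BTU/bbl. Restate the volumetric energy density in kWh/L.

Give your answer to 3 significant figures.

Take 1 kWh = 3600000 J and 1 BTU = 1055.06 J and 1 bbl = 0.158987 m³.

0.0350 kWh/L

1.90×10⁴ BTU/bbl × 1055.06 J/BTU ÷ 0.158987 m³/bbl = 1.26087×10⁸ J/m³
1.26087×10⁸ J/m³ ÷ 3600000 J/kWh × 0.001 m³/L = 0.0350242 kWh/L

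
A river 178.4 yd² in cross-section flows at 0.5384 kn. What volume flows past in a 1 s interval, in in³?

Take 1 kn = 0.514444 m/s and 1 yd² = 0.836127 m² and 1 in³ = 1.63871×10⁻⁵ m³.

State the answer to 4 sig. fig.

2.521×10⁶ in³

0.5384 kn × 0.514444 → 0.276977 m/s
178.4 yd² × 0.836127 → 149.165 m²
V = v × A × t = 0.276977 m/s × 149.165 m² × 1 s = 41.3153 m³
41.3153 m³ ÷ (1.63871×10⁻⁵ m³/in³) = 2.52121×10⁶ in³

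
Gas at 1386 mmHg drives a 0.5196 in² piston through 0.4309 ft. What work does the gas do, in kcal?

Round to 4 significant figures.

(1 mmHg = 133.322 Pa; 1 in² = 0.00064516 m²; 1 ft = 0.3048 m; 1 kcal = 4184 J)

1386 mmHg → 184784 Pa
0.5196 in² → 3.35225×10⁻⁴ m²
F = P × A = 184784 × 3.35225×10⁻⁴ = 61.9442 N
0.4309 ft → 0.131338 m
W = F × d = 61.9442 × 0.131338 = 8.13563 J
In kcal: 8.13563 / 4184 = 0.00194446 kcal

0.001944 kcal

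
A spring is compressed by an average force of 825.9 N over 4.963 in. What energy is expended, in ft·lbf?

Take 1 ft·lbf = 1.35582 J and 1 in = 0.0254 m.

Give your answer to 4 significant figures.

76.79 ft·lbf

4.963 in × 0.0254 → 0.12606 m
W = F × d = 825.9 N × 0.12606 m = 104.113 J
104.113 J ÷ (1.35582 J/ft·lbf) = 76.7897 ft·lbf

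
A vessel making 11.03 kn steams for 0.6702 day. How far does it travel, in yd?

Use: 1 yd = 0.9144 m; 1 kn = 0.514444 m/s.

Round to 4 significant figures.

11.03 kn × 0.514444 = 5.67432 m/s
0.6702 day × 86400 = 57905.3 s
d = v × t = 5.67432 m/s × 57905.3 s = 328573 m
328573 m ÷ (0.9144 m/yd) = 359332 yd

3.593×10⁵ yd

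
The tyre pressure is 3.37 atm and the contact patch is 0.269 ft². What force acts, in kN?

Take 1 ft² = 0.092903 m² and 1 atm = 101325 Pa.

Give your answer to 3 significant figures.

3.37 atm × 101325 = 341465 Pa
0.269 ft² × 0.092903 = 0.0249909 m²
F = P × A = 341465 Pa × 0.0249909 m² = 8533.52 N
8533.52 N ÷ (1000 N/kN) = 8.53352 kN

8.53 kN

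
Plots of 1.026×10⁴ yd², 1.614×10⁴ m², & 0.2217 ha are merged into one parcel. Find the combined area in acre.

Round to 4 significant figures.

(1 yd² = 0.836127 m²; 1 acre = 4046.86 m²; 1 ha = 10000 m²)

6.656 acre

1.026×10⁴ yd² × 0.836127 → 8578.66 m²
1.614×10⁴ m² (already m²)
0.2217 ha × 10000 → 2217 m²
Total: 8578.66 + 16140 + 2217 = 26935.7 m²
In acre: 26935.7 / 4046.86 = 6.65595 acre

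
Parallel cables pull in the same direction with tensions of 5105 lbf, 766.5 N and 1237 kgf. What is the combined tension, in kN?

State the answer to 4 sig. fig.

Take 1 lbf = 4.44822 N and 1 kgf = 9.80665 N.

35.61 kN

5105 lbf × 4.44822 = 22708.2 N
766.5 N (already N)
1237 kgf × 9.80665 = 12130.8 N
Total: 22708.2 + 766.5 + 12130.8 = 35605.5 N
In kN: 35605.5 / 1000 = 35.6055 kN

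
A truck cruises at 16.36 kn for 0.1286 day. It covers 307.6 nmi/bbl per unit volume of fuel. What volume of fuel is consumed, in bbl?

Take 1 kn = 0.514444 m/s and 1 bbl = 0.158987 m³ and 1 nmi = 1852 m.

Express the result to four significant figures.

0.1642 bbl

16.36 kn → 8.4163 m/s
0.1286 day → 11111 s
d = v × t = 8.4163 × 11111 = 93513.5 m
307.6 nmi/bbl → 3.58316×10⁶ m/m³
V = d / (distance per unit fuel) = 93513.5 / 3.58316×10⁶ = 0.0260981 m³
In bbl: 0.0260981 / 0.158987 = 0.164152 bbl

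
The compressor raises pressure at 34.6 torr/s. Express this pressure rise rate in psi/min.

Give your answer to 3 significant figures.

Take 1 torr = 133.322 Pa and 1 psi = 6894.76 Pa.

40.1 psi/min

34.6 torr/s × 133.322 Pa/torr = 4612.94 Pa/s
4612.94 Pa/s ÷ 6894.76 Pa/psi × 60 s/min = 40.143 psi/min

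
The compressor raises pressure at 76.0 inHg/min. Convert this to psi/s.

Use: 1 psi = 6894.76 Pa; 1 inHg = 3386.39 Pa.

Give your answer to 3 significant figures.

0.622 psi/s

76.0 inHg/min × 3386.39 Pa/inHg ÷ 60 s/min = 4289.43 Pa/s
4289.43 Pa/s ÷ 6894.76 Pa/psi = 0.622129 psi/s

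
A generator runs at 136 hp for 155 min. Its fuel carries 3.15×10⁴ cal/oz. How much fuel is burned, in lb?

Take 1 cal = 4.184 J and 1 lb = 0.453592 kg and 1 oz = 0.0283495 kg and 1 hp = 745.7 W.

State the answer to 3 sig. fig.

136 hp → 101415 W
155 min → 9300 s
E = P × t = 101415 × 9300 = 9.4316×10⁸ J
3.15×10⁴ cal/oz → 4.64897×10⁶ J/kg
m = E / e_s = 9.4316×10⁸ / 4.64897×10⁶ = 202.875 kg
In lb: 202.875 / 0.453592 = 447.263 lb

447 lb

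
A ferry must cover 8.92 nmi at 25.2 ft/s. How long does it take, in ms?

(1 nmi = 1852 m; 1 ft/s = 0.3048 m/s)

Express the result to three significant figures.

2.15×10⁶ ms

8.92 nmi × 1852 = 16519.8 m
25.2 ft/s × 0.3048 = 7.68096 m/s
t = d / v = 16519.8 m / 7.68096 m/s = 2150.75 s
2150.75 s ÷ (0.001 s/ms) = 2.15075×10⁶ ms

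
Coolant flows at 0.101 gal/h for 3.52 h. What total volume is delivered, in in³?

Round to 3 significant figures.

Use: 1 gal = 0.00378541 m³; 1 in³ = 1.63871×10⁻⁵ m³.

82.1 in³

0.101 gal/h → 1.06202×10⁻⁷ m³/s
3.52 h → 12672 s
V = Q × t = 1.06202×10⁻⁷ × 12672 = 0.00134579 m³
In in³: 0.00134579 / 1.63871×10⁻⁵ = 82.125 in³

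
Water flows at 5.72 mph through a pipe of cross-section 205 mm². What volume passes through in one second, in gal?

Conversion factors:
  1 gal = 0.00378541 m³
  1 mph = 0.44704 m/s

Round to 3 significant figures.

5.72 mph × 0.44704 = 2.55707 m/s
205 mm² × 10⁻⁶ = 2.05×10⁻⁴ m²
V = v × A × t = 2.55707 m/s × 2.05×10⁻⁴ m² × 1 s = 5.24199×10⁻⁴ m³
5.24199×10⁻⁴ m³ ÷ (0.00378541 m³/gal) = 0.138479 gal

0.138 gal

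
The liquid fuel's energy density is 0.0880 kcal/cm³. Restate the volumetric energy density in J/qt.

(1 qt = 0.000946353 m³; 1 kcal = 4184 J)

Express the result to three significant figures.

3.48×10⁵ J/qt

0.0880 kcal/cm³ × 4184 J/kcal ÷ 10⁻⁶ m³/cm³ = 3.68192×10⁸ J/m³
3.68192×10⁸ J/m³ × 0.000946353 m³/qt = 348440 J/qt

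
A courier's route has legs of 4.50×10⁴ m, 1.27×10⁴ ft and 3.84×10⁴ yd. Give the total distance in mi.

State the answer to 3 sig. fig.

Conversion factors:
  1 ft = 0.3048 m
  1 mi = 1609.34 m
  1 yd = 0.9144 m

52.2 mi

4.50×10⁴ m (already m)
1.27×10⁴ ft × 0.3048 = 3870.96 m
3.84×10⁴ yd × 0.9144 = 35113 m
Combined: 45000 + 3870.96 + 35113 = 83984 m
In mi: 83984 / 1609.34 = 52.1854 mi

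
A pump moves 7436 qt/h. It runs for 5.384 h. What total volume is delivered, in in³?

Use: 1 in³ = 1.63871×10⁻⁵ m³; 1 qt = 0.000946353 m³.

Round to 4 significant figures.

2.312×10⁶ in³

7436 qt/h → 0.00195474 m³/s
5.384 h → 19382.4 s
V = Q × t = 0.00195474 × 19382.4 = 37.8876 m³
In in³: 37.8876 / 1.63871×10⁻⁵ = 2.31204×10⁶ in³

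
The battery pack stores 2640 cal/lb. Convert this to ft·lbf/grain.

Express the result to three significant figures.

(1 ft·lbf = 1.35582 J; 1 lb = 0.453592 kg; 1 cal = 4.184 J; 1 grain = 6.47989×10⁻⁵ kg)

1.16 ft·lbf/grain

2640 cal/lb × 4.184 J/cal ÷ 0.453592 kg/lb = 24351.8 J/kg
24351.8 J/kg ÷ 1.35582 J/ft·lbf × 6.47989×10⁻⁵ kg/grain = 1.16385 ft·lbf/grain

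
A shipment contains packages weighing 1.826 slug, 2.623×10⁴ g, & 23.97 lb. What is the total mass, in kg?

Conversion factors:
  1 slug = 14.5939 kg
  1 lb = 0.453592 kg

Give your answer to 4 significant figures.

63.75 kg

1.826 slug × 14.5939 → 26.6485 kg
2.623×10⁴ g × 0.001 → 26.23 kg
23.97 lb × 0.453592 → 10.8726 kg
Combined: 26.6485 + 26.23 + 10.8726 = 63.7511 kg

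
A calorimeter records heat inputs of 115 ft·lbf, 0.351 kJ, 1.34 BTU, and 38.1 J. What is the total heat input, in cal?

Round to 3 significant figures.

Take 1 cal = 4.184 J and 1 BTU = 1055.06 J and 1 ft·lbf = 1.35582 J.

468 cal

115 ft·lbf × 1.35582 → 155.919 J
0.351 kJ × 1000 → 351 J
1.34 BTU × 1055.06 → 1413.78 J
38.1 J (already J)
Combined: 155.919 + 351 + 1413.78 + 38.1 = 1958.8 J
In cal: 1958.8 / 4.184 = 468.164 cal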